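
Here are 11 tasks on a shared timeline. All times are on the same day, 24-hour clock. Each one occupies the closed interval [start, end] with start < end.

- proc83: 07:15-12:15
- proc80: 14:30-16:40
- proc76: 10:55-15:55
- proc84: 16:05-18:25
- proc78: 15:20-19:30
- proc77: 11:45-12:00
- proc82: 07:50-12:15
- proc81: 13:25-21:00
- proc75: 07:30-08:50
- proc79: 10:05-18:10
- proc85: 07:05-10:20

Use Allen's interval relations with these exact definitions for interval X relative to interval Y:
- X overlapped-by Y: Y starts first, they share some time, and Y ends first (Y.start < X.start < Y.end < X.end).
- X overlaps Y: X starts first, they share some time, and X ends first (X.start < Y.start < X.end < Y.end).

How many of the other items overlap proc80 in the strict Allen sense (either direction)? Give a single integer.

Target proc80 = [14:30, 16:40].
proc75 [07:30, 08:50] → before → no.
proc76 [10:55, 15:55] → overlaps → counts.
proc77 [11:45, 12:00] → before → no.
proc78 [15:20, 19:30] → overlapped-by → counts.
proc79 [10:05, 18:10] → contains → no.
proc81 [13:25, 21:00] → contains → no.
proc82 [07:50, 12:15] → before → no.
proc83 [07:15, 12:15] → before → no.
proc84 [16:05, 18:25] → overlapped-by → counts.
proc85 [07:05, 10:20] → before → no.
Total: 3.

3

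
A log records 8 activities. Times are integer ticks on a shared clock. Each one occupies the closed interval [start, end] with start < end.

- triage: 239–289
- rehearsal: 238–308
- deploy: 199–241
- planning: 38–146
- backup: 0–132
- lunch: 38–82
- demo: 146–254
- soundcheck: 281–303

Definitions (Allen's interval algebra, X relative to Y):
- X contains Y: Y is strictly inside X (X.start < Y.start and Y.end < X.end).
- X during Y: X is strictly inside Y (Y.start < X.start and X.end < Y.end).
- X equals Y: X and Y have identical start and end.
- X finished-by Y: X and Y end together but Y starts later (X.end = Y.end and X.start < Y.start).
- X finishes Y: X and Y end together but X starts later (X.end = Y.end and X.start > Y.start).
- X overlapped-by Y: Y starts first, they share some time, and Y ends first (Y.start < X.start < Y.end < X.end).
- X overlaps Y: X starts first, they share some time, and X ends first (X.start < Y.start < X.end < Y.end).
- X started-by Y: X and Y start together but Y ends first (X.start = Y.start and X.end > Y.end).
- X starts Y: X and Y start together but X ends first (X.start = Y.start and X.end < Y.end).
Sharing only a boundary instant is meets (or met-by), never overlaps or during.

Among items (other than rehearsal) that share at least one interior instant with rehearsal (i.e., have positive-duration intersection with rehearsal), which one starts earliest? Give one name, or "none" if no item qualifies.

Target rehearsal = [238, 308].
backup [0, 132] → before → excluded.
demo [146, 254] → overlaps → candidate.
deploy [199, 241] → overlaps → candidate.
lunch [38, 82] → before → excluded.
planning [38, 146] → before → excluded.
soundcheck [281, 303] → during → candidate.
triage [239, 289] → during → candidate.
Among candidates, earliest start is 146 → demo.

demo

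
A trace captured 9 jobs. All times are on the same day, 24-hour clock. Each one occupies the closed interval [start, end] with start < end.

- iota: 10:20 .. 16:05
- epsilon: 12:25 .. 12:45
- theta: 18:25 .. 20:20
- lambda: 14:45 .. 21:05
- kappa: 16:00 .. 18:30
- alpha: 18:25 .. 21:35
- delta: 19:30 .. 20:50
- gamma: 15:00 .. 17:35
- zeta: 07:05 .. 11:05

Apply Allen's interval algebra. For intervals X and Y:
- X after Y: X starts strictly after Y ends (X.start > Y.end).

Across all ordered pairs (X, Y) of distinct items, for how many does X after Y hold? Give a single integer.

20

Checking all 72 ordered pairs for relation 'after'; matching pairs in alphabetical order:
(alpha, epsilon): alpha after epsilon ✓
(alpha, gamma): alpha after gamma ✓
(alpha, iota): alpha after iota ✓
(alpha, zeta): alpha after zeta ✓
(delta, epsilon): delta after epsilon ✓
(delta, gamma): delta after gamma ✓
(delta, iota): delta after iota ✓
(delta, kappa): delta after kappa ✓
(delta, zeta): delta after zeta ✓
(epsilon, zeta): epsilon after zeta ✓
(gamma, epsilon): gamma after epsilon ✓
(gamma, zeta): gamma after zeta ✓
(kappa, epsilon): kappa after epsilon ✓
(kappa, zeta): kappa after zeta ✓
(lambda, epsilon): lambda after epsilon ✓
(lambda, zeta): lambda after zeta ✓
(theta, epsilon): theta after epsilon ✓
(theta, gamma): theta after gamma ✓
(theta, iota): theta after iota ✓
(theta, zeta): theta after zeta ✓
Count: 20.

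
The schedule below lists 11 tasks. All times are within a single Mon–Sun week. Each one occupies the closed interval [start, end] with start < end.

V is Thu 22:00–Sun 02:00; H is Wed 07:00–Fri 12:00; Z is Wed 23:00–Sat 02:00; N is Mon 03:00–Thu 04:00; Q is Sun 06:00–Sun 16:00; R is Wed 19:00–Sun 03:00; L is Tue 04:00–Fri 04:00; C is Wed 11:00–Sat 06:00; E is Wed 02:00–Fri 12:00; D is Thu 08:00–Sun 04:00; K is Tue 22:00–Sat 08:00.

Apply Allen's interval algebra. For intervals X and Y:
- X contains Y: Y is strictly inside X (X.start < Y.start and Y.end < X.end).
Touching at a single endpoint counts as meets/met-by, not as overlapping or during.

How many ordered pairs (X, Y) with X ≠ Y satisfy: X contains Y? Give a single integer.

8

Checking all 110 ordered pairs for relation 'contains'; matching pairs in alphabetical order:
(C, Z): C contains Z ✓
(D, V): D contains V ✓
(K, C): K contains C ✓
(K, E): K contains E ✓
(K, H): K contains H ✓
(K, Z): K contains Z ✓
(R, V): R contains V ✓
(R, Z): R contains Z ✓
Count: 8.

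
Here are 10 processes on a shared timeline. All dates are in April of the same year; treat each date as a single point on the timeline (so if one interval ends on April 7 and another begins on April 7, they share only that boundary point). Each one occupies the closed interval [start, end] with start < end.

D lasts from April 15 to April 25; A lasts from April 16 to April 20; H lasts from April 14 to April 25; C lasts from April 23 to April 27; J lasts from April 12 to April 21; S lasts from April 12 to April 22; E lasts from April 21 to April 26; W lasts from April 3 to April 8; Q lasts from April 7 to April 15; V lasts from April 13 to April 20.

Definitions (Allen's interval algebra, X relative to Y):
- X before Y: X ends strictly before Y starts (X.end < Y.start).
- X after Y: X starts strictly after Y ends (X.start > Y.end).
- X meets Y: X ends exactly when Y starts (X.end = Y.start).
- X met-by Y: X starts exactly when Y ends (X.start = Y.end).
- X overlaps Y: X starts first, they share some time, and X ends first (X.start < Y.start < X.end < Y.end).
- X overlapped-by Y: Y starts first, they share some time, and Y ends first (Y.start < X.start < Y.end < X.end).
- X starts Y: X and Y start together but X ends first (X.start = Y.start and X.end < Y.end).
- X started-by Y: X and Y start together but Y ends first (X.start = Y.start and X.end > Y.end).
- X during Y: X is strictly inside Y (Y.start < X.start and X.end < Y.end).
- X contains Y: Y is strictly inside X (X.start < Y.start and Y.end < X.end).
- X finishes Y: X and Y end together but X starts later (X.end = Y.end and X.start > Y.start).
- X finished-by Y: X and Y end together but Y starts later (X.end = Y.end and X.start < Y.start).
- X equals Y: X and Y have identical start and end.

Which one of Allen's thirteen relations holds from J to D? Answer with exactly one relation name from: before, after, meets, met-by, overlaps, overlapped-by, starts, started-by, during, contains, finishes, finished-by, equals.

J = [April 12, April 21]; D = [April 15, April 25].
Compare endpoints: J.start < D.start, J.start < D.end, J.end > D.start, J.end < D.end.
That pattern is 'overlaps'.

overlaps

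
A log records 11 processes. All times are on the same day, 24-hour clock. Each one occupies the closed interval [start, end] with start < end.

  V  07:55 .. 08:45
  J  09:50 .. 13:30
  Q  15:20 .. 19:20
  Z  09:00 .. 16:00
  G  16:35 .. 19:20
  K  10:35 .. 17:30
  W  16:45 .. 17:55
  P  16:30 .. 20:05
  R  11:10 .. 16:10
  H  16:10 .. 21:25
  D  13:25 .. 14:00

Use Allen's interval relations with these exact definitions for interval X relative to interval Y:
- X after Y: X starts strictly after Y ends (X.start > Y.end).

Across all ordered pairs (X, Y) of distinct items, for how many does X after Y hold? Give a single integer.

27

Checking all 110 ordered pairs for relation 'after'; matching pairs in alphabetical order:
(D, V): D after V ✓
(G, D): G after D ✓
(G, J): G after J ✓
(G, R): G after R ✓
(G, V): G after V ✓
(G, Z): G after Z ✓
(H, D): H after D ✓
(H, J): H after J ✓
(H, V): H after V ✓
(H, Z): H after Z ✓
(J, V): J after V ✓
(K, V): K after V ✓
(P, D): P after D ✓
(P, J): P after J ✓
(P, R): P after R ✓
(P, V): P after V ✓
(P, Z): P after Z ✓
(Q, D): Q after D ✓
(Q, J): Q after J ✓
(Q, V): Q after V ✓
(R, V): R after V ✓
(W, D): W after D ✓
(W, J): W after J ✓
(W, R): W after R ✓
... plus 3 further pairs not listed.
Count: 27.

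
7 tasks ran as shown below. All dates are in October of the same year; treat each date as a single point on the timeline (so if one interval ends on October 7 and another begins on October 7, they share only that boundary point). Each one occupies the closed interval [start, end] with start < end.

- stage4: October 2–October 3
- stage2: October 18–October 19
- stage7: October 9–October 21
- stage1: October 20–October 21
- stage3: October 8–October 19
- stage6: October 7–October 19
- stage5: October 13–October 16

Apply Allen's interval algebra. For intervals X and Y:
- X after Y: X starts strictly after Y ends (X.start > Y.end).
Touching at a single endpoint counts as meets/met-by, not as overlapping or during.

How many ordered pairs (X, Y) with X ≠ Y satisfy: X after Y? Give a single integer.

11

Checking all 42 ordered pairs for relation 'after'; matching pairs in alphabetical order:
(stage1, stage2): stage1 after stage2 ✓
(stage1, stage3): stage1 after stage3 ✓
(stage1, stage4): stage1 after stage4 ✓
(stage1, stage5): stage1 after stage5 ✓
(stage1, stage6): stage1 after stage6 ✓
(stage2, stage4): stage2 after stage4 ✓
(stage2, stage5): stage2 after stage5 ✓
(stage3, stage4): stage3 after stage4 ✓
(stage5, stage4): stage5 after stage4 ✓
(stage6, stage4): stage6 after stage4 ✓
(stage7, stage4): stage7 after stage4 ✓
Count: 11.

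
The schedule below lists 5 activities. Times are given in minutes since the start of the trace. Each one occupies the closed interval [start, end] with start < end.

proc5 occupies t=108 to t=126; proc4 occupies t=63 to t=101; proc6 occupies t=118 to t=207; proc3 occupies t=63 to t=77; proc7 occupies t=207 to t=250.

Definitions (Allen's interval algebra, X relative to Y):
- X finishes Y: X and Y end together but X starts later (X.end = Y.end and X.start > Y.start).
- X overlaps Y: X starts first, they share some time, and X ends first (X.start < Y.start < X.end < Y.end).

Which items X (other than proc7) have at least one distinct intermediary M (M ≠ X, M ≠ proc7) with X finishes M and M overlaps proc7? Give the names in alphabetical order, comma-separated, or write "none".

none

Target proc7 = [t=207, t=250].
Intermediaries M with M overlaps proc7: none.
Union: none.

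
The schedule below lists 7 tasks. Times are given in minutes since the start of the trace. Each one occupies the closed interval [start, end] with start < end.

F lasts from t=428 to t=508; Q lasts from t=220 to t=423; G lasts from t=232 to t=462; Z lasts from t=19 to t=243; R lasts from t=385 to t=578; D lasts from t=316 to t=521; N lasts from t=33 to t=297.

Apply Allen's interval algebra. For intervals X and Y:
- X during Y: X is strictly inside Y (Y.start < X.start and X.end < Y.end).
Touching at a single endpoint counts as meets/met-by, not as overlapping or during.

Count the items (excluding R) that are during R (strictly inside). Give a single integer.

1

Target R = [t=385, t=578].
D [t=316, t=521] → overlaps → no.
F [t=428, t=508] → during → counts.
G [t=232, t=462] → overlaps → no.
N [t=33, t=297] → before → no.
Q [t=220, t=423] → overlaps → no.
Z [t=19, t=243] → before → no.
Total: 1.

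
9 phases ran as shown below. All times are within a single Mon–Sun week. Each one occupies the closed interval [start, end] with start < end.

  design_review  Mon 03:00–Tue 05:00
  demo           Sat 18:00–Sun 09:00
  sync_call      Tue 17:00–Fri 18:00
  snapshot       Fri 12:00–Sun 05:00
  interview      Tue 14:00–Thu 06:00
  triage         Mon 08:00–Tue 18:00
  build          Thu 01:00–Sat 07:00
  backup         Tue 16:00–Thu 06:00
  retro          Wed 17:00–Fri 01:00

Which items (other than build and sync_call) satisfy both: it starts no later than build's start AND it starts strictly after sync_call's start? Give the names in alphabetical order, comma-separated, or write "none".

Conditions: its start is no later than build's start (X.start <= Thu 01:00) AND its start is strictly after sync_call's start (X.start > Tue 17:00).
backup: start Tue 16:00 <= Thu 01:00? ✓; start Tue 16:00 > Tue 17:00? ✗ → no.
demo: start Sat 18:00 <= Thu 01:00? ✗; start Sat 18:00 > Tue 17:00? ✓ → no.
design_review: start Mon 03:00 <= Thu 01:00? ✓; start Mon 03:00 > Tue 17:00? ✗ → no.
interview: start Tue 14:00 <= Thu 01:00? ✓; start Tue 14:00 > Tue 17:00? ✗ → no.
retro: start Wed 17:00 <= Thu 01:00? ✓; start Wed 17:00 > Tue 17:00? ✓ → yes.
snapshot: start Fri 12:00 <= Thu 01:00? ✗; start Fri 12:00 > Tue 17:00? ✓ → no.
triage: start Mon 08:00 <= Thu 01:00? ✓; start Mon 08:00 > Tue 17:00? ✗ → no.
Result: retro.

retro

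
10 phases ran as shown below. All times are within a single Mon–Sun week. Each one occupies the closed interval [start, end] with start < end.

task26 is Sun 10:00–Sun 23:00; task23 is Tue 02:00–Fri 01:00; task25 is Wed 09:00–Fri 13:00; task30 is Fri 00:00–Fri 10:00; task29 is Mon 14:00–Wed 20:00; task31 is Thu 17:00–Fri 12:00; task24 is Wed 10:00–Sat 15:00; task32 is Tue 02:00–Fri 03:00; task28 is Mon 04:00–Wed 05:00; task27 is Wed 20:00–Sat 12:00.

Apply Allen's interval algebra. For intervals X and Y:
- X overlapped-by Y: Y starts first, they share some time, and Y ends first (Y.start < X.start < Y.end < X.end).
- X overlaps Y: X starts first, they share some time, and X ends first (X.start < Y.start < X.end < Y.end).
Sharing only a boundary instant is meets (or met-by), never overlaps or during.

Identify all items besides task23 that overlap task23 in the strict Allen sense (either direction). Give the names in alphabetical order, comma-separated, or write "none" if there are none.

Target task23 = [Tue 02:00, Fri 01:00].
task24 [Wed 10:00, Sat 15:00] → overlapped-by → yes.
task25 [Wed 09:00, Fri 13:00] → overlapped-by → yes.
task26 [Sun 10:00, Sun 23:00] → after → no.
task27 [Wed 20:00, Sat 12:00] → overlapped-by → yes.
task28 [Mon 04:00, Wed 05:00] → overlaps → yes.
task29 [Mon 14:00, Wed 20:00] → overlaps → yes.
task30 [Fri 00:00, Fri 10:00] → overlapped-by → yes.
task31 [Thu 17:00, Fri 12:00] → overlapped-by → yes.
task32 [Tue 02:00, Fri 03:00] → started-by → no.
Result: task24, task25, task27, task28, task29, task30, task31.

task24, task25, task27, task28, task29, task30, task31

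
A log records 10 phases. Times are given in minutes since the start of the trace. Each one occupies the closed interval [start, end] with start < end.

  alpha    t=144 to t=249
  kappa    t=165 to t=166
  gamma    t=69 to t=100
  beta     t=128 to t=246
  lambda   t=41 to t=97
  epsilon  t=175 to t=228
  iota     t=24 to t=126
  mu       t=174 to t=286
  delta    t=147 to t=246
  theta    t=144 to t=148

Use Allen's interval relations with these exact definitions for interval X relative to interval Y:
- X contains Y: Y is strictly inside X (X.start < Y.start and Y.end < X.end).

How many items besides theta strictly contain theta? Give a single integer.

1

Target theta = [t=144, t=148].
alpha [t=144, t=249] → started-by → no.
beta [t=128, t=246] → contains → counts.
delta [t=147, t=246] → overlapped-by → no.
epsilon [t=175, t=228] → after → no.
gamma [t=69, t=100] → before → no.
iota [t=24, t=126] → before → no.
kappa [t=165, t=166] → after → no.
lambda [t=41, t=97] → before → no.
mu [t=174, t=286] → after → no.
Total: 1.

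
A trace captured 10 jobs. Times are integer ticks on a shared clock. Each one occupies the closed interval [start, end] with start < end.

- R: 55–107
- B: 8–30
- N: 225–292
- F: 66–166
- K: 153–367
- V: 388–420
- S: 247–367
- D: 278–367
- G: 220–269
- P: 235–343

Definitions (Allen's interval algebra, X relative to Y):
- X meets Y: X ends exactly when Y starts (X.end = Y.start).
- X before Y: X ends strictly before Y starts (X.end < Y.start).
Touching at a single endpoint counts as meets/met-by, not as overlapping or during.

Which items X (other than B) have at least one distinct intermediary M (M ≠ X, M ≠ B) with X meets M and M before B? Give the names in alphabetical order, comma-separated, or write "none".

Target B = [8, 30].
Intermediaries M with M before B: none.
Union: none.

none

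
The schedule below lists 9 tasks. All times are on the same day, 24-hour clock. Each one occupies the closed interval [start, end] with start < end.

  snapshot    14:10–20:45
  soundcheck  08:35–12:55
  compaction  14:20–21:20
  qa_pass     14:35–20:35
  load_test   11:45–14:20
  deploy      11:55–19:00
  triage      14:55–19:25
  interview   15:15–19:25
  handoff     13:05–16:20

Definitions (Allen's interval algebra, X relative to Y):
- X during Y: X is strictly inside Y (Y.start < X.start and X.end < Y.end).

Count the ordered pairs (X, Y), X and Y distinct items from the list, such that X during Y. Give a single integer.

Checking all 72 ordered pairs for relation 'during'; matching pairs in alphabetical order:
(handoff, deploy): handoff during deploy ✓
(interview, compaction): interview during compaction ✓
(interview, qa_pass): interview during qa_pass ✓
(interview, snapshot): interview during snapshot ✓
(qa_pass, compaction): qa_pass during compaction ✓
(qa_pass, snapshot): qa_pass during snapshot ✓
(triage, compaction): triage during compaction ✓
(triage, qa_pass): triage during qa_pass ✓
(triage, snapshot): triage during snapshot ✓
Count: 9.

9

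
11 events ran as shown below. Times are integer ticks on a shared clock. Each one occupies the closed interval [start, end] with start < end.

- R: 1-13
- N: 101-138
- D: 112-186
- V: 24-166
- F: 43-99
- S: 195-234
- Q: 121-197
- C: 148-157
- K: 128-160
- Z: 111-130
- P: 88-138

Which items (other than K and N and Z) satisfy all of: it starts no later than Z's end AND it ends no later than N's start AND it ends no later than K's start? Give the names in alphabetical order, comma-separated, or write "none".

F, R

Conditions: its start is no later than Z's end (X.start <= 130) AND its end is no later than N's start (X.end <= 101) AND its end is no later than K's start (X.end <= 128).
C: start 148 <= 130? ✗; end 157 <= 101? ✗; end 157 <= 128? ✗ → no.
D: start 112 <= 130? ✓; end 186 <= 101? ✗; end 186 <= 128? ✗ → no.
F: start 43 <= 130? ✓; end 99 <= 101? ✓; end 99 <= 128? ✓ → yes.
P: start 88 <= 130? ✓; end 138 <= 101? ✗; end 138 <= 128? ✗ → no.
Q: start 121 <= 130? ✓; end 197 <= 101? ✗; end 197 <= 128? ✗ → no.
R: start 1 <= 130? ✓; end 13 <= 101? ✓; end 13 <= 128? ✓ → yes.
S: start 195 <= 130? ✗; end 234 <= 101? ✗; end 234 <= 128? ✗ → no.
V: start 24 <= 130? ✓; end 166 <= 101? ✗; end 166 <= 128? ✗ → no.
Result: F, R.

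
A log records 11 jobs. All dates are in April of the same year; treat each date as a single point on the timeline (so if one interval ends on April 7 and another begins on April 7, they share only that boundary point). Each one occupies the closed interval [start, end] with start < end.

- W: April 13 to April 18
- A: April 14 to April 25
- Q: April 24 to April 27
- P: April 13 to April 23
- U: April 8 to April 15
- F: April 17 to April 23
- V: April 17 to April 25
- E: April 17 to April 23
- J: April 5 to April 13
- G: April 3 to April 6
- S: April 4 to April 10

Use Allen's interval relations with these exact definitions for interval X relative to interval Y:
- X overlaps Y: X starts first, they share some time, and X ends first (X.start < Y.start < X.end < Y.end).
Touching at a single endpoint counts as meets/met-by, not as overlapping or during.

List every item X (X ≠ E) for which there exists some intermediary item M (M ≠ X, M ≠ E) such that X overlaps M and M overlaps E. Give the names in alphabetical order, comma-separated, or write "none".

U

Target E = [April 17, April 23].
Intermediaries M with M overlaps E: W.
Via W — items with X overlaps W: U.
Union: U.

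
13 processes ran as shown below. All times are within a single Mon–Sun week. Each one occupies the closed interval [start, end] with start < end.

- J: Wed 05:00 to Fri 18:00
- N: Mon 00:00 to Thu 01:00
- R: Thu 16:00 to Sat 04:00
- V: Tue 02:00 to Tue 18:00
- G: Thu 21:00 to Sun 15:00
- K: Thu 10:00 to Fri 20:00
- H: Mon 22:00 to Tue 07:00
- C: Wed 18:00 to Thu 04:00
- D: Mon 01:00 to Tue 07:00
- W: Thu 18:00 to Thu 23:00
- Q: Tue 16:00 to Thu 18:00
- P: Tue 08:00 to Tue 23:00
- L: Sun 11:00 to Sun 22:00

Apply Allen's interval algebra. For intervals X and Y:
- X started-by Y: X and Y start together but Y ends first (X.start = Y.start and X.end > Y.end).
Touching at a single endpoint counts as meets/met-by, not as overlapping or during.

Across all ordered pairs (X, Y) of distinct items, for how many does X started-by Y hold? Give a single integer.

0

Checking all 156 ordered pairs for relation 'started-by'; matching pairs in alphabetical order:
No pair satisfies it.
Count: 0.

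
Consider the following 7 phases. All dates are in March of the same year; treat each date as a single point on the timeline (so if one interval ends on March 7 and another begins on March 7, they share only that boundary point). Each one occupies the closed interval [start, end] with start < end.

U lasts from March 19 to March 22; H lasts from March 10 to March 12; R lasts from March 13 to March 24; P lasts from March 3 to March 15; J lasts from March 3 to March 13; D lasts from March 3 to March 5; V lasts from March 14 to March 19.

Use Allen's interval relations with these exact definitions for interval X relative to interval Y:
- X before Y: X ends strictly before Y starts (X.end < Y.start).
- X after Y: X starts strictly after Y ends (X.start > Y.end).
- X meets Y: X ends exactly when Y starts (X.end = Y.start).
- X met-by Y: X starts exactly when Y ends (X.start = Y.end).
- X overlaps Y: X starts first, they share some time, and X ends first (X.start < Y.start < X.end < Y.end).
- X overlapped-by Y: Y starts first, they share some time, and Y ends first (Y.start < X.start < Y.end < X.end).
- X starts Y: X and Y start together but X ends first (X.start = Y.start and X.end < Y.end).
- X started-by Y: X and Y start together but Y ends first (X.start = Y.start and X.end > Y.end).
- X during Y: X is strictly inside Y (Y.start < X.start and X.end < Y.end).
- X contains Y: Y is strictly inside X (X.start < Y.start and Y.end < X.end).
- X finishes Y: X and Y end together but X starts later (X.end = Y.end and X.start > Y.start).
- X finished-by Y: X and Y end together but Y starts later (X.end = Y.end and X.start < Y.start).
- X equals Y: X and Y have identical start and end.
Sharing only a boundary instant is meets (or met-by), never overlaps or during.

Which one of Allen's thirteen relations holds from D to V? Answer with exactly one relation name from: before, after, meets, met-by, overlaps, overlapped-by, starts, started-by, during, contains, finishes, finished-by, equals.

before

D = [March 3, March 5]; V = [March 14, March 19].
Compare endpoints: D.start < V.start, D.start < V.end, D.end < V.start, D.end < V.end.
That pattern is 'before'.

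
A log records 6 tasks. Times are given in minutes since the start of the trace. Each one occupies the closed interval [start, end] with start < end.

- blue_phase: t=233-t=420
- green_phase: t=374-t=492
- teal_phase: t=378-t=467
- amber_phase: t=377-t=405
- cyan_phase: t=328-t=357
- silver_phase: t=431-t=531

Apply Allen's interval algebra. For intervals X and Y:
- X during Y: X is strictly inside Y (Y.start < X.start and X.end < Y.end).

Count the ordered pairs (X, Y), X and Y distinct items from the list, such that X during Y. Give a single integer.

4

Checking all 30 ordered pairs for relation 'during'; matching pairs in alphabetical order:
(amber_phase, blue_phase): amber_phase during blue_phase ✓
(amber_phase, green_phase): amber_phase during green_phase ✓
(cyan_phase, blue_phase): cyan_phase during blue_phase ✓
(teal_phase, green_phase): teal_phase during green_phase ✓
Count: 4.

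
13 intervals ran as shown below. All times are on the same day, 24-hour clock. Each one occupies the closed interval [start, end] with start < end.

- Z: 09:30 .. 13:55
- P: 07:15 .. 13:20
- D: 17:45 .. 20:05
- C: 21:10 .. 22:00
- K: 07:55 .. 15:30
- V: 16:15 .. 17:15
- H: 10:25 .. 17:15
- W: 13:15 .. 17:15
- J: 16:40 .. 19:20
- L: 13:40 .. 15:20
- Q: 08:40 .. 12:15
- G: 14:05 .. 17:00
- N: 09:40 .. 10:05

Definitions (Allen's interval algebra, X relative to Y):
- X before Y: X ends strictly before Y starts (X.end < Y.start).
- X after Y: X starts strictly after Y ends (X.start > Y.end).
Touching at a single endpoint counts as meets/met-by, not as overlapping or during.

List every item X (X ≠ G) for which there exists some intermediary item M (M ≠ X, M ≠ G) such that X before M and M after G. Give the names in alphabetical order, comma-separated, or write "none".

Target G = [14:05, 17:00].
Intermediaries M with M after G: C, D.
Via C — items with X before C: D, H, J, K, L, N, P, Q, V, W, Z.
Via D — items with X before D: H, K, L, N, P, Q, V, W, Z.
Union: D, H, J, K, L, N, P, Q, V, W, Z.

D, H, J, K, L, N, P, Q, V, W, Z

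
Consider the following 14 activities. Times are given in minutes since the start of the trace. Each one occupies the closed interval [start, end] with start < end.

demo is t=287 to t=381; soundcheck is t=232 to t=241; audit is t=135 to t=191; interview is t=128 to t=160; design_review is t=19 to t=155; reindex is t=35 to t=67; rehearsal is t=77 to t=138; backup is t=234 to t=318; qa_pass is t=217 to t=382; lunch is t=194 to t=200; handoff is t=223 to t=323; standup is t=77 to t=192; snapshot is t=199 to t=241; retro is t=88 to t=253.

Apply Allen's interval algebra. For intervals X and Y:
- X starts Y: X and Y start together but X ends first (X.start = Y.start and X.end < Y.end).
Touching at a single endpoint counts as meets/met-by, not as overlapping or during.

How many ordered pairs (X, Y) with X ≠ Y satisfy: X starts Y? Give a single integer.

1

Checking all 182 ordered pairs for relation 'starts'; matching pairs in alphabetical order:
(rehearsal, standup): rehearsal starts standup ✓
Count: 1.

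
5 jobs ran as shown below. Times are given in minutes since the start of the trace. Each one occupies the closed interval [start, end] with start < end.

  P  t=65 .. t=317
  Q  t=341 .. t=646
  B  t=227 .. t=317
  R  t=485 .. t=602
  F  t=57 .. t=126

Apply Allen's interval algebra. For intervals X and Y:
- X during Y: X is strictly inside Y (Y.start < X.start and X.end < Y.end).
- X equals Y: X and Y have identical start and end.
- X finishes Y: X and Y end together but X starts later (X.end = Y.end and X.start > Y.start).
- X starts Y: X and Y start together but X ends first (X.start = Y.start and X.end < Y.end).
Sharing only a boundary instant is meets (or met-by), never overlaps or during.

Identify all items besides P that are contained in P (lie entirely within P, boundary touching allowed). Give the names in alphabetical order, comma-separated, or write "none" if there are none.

Target P = [t=65, t=317].
B [t=227, t=317] → finishes → yes.
F [t=57, t=126] → overlaps → no.
Q [t=341, t=646] → after → no.
R [t=485, t=602] → after → no.
Result: B.

B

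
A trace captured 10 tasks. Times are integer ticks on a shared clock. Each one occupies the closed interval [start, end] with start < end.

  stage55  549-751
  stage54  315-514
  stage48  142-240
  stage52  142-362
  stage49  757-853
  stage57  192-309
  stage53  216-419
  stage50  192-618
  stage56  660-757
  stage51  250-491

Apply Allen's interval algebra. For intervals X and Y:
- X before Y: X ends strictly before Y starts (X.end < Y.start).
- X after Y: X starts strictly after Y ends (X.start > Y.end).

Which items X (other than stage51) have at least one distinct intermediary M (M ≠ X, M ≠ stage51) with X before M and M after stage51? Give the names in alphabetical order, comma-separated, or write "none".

Target stage51 = [250, 491].
Intermediaries M with M after stage51: stage49, stage55, stage56.
Via stage49 — items with X before stage49: stage48, stage50, stage52, stage53, stage54, stage55, stage57.
Via stage55 — items with X before stage55: stage48, stage52, stage53, stage54, stage57.
Via stage56 — items with X before stage56: stage48, stage50, stage52, stage53, stage54, stage57.
Union: stage48, stage50, stage52, stage53, stage54, stage55, stage57.

stage48, stage50, stage52, stage53, stage54, stage55, stage57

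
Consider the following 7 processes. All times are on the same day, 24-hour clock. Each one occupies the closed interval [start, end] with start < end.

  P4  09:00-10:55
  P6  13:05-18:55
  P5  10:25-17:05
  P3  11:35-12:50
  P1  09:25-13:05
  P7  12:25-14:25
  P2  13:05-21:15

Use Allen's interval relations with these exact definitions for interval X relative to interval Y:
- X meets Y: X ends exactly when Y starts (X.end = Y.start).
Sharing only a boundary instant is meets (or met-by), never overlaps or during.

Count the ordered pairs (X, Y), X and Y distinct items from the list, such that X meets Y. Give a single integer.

2

Checking all 42 ordered pairs for relation 'meets'; matching pairs in alphabetical order:
(P1, P2): P1 meets P2 ✓
(P1, P6): P1 meets P6 ✓
Count: 2.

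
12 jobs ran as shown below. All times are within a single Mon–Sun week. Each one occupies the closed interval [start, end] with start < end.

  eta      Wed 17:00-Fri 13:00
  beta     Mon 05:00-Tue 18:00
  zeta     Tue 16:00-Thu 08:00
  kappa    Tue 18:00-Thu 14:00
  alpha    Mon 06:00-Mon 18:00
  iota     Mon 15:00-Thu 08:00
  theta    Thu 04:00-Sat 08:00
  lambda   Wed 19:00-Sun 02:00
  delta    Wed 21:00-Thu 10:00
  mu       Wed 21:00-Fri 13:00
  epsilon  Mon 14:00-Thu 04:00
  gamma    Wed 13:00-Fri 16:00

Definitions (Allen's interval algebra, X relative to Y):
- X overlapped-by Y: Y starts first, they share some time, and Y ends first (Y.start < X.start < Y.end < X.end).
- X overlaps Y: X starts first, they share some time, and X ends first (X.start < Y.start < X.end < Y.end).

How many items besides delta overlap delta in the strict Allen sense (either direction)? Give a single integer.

4

Target delta = [Wed 21:00, Thu 10:00].
alpha [Mon 06:00, Mon 18:00] → before → no.
beta [Mon 05:00, Tue 18:00] → before → no.
epsilon [Mon 14:00, Thu 04:00] → overlaps → counts.
eta [Wed 17:00, Fri 13:00] → contains → no.
gamma [Wed 13:00, Fri 16:00] → contains → no.
iota [Mon 15:00, Thu 08:00] → overlaps → counts.
kappa [Tue 18:00, Thu 14:00] → contains → no.
lambda [Wed 19:00, Sun 02:00] → contains → no.
mu [Wed 21:00, Fri 13:00] → started-by → no.
theta [Thu 04:00, Sat 08:00] → overlapped-by → counts.
zeta [Tue 16:00, Thu 08:00] → overlaps → counts.
Total: 4.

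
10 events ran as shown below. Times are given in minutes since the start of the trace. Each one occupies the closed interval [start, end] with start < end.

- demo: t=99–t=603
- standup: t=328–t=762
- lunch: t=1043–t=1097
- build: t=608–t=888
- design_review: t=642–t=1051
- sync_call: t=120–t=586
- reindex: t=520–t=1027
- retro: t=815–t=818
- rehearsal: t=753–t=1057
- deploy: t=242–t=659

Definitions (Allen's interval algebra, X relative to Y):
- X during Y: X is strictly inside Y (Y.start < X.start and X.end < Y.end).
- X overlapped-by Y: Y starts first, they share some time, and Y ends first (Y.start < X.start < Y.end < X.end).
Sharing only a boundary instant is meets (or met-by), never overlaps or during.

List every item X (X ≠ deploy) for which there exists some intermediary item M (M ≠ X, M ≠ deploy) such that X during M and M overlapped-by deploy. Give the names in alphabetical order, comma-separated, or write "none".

Target deploy = [t=242, t=659].
Intermediaries M with M overlapped-by deploy: build, design_review, reindex, standup.
Via build — items with X during build: retro.
Via design_review — items with X during design_review: retro.
Via reindex — items with X during reindex: build, retro.
Via standup — items with X during standup: none.
Union: build, retro.

build, retro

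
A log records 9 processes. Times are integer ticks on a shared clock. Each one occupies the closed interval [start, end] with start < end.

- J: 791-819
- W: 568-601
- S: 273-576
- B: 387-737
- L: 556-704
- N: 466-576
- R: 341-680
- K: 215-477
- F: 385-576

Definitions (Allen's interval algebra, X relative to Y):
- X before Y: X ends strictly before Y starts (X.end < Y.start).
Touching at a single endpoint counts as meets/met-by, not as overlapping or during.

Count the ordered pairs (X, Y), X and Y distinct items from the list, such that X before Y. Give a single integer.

10

Checking all 72 ordered pairs for relation 'before'; matching pairs in alphabetical order:
(B, J): B before J ✓
(F, J): F before J ✓
(K, J): K before J ✓
(K, L): K before L ✓
(K, W): K before W ✓
(L, J): L before J ✓
(N, J): N before J ✓
(R, J): R before J ✓
(S, J): S before J ✓
(W, J): W before J ✓
Count: 10.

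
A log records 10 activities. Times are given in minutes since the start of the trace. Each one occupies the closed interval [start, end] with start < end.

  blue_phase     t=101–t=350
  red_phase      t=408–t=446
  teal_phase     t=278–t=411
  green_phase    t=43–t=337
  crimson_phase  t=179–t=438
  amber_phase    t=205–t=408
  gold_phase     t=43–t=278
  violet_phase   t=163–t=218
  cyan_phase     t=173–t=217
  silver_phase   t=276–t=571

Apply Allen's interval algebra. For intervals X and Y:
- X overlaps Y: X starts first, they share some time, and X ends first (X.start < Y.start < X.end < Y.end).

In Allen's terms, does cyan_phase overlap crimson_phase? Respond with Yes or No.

cyan_phase = [t=173, t=217], crimson_phase = [t=179, t=438].
Actual relation of cyan_phase to crimson_phase: overlaps.
Asked whether 'overlaps' holds → Yes.

Yes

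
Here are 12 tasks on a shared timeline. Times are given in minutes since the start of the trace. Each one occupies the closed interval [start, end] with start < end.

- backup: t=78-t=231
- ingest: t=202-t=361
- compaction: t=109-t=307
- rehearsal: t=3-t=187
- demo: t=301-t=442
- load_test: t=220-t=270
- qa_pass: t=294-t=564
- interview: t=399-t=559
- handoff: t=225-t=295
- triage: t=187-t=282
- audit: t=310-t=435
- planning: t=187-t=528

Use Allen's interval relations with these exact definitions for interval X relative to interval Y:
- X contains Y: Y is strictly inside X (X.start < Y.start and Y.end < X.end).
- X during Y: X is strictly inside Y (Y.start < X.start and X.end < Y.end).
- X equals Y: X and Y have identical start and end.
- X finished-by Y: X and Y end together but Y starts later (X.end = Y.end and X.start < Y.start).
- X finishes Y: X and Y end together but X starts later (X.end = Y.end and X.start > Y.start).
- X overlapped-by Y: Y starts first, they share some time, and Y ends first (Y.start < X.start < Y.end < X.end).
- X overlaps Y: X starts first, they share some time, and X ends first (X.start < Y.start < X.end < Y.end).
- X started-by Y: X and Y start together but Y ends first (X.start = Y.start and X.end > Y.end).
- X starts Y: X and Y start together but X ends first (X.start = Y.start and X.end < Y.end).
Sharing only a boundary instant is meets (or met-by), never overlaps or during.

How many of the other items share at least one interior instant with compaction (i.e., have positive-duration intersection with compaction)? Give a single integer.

9

Target compaction = [t=109, t=307].
audit [t=310, t=435] → after → no.
backup [t=78, t=231] → overlaps → counts.
demo [t=301, t=442] → overlapped-by → counts.
handoff [t=225, t=295] → during → counts.
ingest [t=202, t=361] → overlapped-by → counts.
interview [t=399, t=559] → after → no.
load_test [t=220, t=270] → during → counts.
planning [t=187, t=528] → overlapped-by → counts.
qa_pass [t=294, t=564] → overlapped-by → counts.
rehearsal [t=3, t=187] → overlaps → counts.
triage [t=187, t=282] → during → counts.
Total: 9.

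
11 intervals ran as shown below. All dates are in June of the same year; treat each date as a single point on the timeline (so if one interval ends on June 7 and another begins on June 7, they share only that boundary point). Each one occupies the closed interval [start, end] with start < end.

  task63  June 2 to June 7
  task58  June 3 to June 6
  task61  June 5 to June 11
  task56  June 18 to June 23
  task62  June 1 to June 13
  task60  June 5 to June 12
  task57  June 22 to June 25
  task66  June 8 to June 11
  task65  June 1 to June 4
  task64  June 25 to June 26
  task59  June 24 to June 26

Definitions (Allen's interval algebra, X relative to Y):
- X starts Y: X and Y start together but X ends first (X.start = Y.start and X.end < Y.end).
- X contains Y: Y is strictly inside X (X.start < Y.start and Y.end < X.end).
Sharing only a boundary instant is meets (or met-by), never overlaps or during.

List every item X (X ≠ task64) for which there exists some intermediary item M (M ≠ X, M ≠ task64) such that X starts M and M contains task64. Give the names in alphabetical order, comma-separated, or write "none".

none

Target task64 = [June 25, June 26].
Intermediaries M with M contains task64: none.
Union: none.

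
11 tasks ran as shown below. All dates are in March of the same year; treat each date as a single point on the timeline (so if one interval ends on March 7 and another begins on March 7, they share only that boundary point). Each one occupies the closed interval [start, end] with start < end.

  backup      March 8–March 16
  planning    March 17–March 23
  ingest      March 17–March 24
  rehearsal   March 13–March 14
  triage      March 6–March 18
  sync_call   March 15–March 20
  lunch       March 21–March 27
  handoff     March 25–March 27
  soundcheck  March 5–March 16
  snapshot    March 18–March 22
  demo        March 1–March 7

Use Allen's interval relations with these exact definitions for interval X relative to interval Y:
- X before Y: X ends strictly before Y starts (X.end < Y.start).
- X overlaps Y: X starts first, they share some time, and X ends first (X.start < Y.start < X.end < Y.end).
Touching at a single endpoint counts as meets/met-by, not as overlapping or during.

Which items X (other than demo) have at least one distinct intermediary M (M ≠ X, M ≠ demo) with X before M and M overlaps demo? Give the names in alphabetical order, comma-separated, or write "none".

Target demo = [March 1, March 7].
Intermediaries M with M overlaps demo: none.
Union: none.

none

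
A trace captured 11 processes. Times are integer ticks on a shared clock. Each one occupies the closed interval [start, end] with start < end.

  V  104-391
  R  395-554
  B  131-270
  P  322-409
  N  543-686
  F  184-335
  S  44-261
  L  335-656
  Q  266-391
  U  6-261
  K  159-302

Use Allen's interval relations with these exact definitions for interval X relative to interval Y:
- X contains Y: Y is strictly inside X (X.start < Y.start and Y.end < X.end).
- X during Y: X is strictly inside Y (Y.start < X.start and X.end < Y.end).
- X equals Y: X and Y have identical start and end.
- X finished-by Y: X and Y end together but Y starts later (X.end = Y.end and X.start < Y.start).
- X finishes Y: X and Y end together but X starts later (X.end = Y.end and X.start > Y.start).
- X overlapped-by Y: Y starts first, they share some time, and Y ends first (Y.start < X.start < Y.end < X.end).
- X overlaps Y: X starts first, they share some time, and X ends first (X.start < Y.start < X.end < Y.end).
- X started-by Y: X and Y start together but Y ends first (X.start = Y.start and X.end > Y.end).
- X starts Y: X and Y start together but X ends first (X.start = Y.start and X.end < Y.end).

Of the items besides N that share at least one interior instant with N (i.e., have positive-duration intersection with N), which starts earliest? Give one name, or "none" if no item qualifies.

Target N = [543, 686].
B [131, 270] → before → excluded.
F [184, 335] → before → excluded.
K [159, 302] → before → excluded.
L [335, 656] → overlaps → candidate.
P [322, 409] → before → excluded.
Q [266, 391] → before → excluded.
R [395, 554] → overlaps → candidate.
S [44, 261] → before → excluded.
U [6, 261] → before → excluded.
V [104, 391] → before → excluded.
Among candidates, earliest start is 335 → L.

L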